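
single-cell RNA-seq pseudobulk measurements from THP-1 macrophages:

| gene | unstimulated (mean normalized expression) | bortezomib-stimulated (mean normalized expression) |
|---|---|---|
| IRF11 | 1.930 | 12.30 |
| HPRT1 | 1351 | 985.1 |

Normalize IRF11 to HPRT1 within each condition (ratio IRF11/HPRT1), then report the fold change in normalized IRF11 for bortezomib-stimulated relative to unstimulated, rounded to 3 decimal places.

8.740

IRF11/HPRT1 (unstimulated) = 1.930 / 1351 = 0.0014286
IRF11/HPRT1 (bortezomib-stimulated) = 12.30 / 985.1 = 0.012486
Fold change = 0.012486 / 0.0014286 = 8.7402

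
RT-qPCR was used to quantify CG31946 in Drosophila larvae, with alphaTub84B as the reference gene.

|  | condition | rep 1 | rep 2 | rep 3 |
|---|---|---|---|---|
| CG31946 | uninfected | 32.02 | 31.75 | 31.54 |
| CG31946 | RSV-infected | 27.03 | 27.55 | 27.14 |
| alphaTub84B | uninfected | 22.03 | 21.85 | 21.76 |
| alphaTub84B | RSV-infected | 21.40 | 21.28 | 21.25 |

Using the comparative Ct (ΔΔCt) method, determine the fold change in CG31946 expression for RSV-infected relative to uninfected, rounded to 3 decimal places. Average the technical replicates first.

Mean Ct: CG31946 uninfected 31.770; CG31946 RSV-infected 27.240; alphaTub84B uninfected 21.880; alphaTub84B RSV-infected 21.310
ΔCt(uninfected) = 31.770 − 21.880 = 9.890
ΔCt(RSV-infected) = 27.240 − 21.310 = 5.930
ΔΔCt = 5.930 − 9.890 = -3.960
Fold change = 2^(−(-3.960)) = 2^3.960 = 15.5625

15.562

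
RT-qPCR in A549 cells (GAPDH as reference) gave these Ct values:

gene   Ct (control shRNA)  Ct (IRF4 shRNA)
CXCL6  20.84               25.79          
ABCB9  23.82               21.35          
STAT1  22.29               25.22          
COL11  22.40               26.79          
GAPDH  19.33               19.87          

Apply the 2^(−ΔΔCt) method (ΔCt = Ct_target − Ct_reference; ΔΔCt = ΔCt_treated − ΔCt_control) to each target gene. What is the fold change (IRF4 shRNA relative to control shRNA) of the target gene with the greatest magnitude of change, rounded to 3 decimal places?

0.047

CXCL6: ΔΔCt = (25.79−19.87) − (20.84−19.33) = 5.92 − 1.51 = 4.41; fold change = 2^-4.41 = 0.047
ABCB9: ΔΔCt = (21.35−19.87) − (23.82−19.33) = 1.48 − 4.49 = -3.01; fold change = 2^3.01 = 8.056
STAT1: ΔΔCt = (25.22−19.87) − (22.29−19.33) = 5.35 − 2.96 = 2.39; fold change = 2^-2.39 = 0.191
COL11: ΔΔCt = (26.79−19.87) − (22.40−19.33) = 6.92 − 3.07 = 3.85; fold change = 2^-3.85 = 0.069
CXCL6 has the largest |ΔΔCt| = 4.41.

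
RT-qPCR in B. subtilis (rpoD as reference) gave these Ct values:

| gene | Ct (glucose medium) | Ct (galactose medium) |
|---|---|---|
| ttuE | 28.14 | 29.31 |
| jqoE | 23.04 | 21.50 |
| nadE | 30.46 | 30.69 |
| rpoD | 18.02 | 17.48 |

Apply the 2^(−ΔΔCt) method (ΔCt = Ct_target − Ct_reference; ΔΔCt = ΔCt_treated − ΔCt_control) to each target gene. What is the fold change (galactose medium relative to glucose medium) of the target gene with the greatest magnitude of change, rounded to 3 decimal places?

ttuE: ΔΔCt = (29.31−17.48) − (28.14−18.02) = 11.83 − 10.12 = 1.71; fold change = 2^-1.71 = 0.306
jqoE: ΔΔCt = (21.50−17.48) − (23.04−18.02) = 4.02 − 5.02 = -1.00; fold change = 2^1.00 = 2.000
nadE: ΔΔCt = (30.69−17.48) − (30.46−18.02) = 13.21 − 12.44 = 0.77; fold change = 2^-0.77 = 0.586
ttuE has the largest |ΔΔCt| = 1.71.

0.306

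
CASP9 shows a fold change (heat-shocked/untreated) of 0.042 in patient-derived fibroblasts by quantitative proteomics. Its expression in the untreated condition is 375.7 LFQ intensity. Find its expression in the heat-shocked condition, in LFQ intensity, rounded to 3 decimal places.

heat-shocked expression = 375.7 × 0.042 = 15.779

15.779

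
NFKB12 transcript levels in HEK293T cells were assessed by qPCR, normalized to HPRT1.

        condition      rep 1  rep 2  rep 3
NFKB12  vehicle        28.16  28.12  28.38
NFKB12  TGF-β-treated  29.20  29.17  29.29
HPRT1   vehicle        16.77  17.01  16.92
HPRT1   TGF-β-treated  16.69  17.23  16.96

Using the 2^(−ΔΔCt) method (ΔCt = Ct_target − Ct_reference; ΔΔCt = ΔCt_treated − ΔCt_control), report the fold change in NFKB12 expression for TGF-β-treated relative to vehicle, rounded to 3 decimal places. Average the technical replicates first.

Mean Ct: NFKB12 vehicle 28.220; NFKB12 TGF-β-treated 29.220; HPRT1 vehicle 16.900; HPRT1 TGF-β-treated 16.960
ΔCt(vehicle) = 28.220 − 16.900 = 11.320
ΔCt(TGF-β-treated) = 29.220 − 16.960 = 12.260
ΔΔCt = 12.260 − 11.320 = 0.940
Fold change = 2^(−0.940) = 0.5212

0.521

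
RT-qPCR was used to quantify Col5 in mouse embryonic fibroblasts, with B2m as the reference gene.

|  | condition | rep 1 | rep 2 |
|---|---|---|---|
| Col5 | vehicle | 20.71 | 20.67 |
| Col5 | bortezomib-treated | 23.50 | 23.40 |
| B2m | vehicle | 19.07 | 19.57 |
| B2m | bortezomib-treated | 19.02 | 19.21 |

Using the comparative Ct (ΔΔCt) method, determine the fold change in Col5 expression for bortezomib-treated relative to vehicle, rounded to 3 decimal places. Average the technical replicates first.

Mean Ct: Col5 vehicle 20.690; Col5 bortezomib-treated 23.450; B2m vehicle 19.320; B2m bortezomib-treated 19.115
ΔCt(vehicle) = 20.690 − 19.320 = 1.370
ΔCt(bortezomib-treated) = 23.450 − 19.115 = 4.335
ΔΔCt = 4.335 − 1.370 = 2.965
Fold change = 2^(−2.965) = 0.1281

0.128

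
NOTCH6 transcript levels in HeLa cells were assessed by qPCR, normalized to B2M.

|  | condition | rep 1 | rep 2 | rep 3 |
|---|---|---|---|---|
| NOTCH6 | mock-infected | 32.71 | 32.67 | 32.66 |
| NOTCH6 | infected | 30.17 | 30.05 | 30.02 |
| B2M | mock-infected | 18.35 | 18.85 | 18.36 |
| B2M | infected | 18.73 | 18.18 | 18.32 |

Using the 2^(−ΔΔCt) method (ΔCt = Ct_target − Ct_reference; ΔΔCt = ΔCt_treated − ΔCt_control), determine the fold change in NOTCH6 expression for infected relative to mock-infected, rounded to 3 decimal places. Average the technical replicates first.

Mean Ct: NOTCH6 mock-infected 32.680; NOTCH6 infected 30.080; B2M mock-infected 18.520; B2M infected 18.410
ΔCt(mock-infected) = 32.680 − 18.520 = 14.160
ΔCt(infected) = 30.080 − 18.410 = 11.670
ΔΔCt = 11.670 − 14.160 = -2.490
Fold change = 2^(−(-2.490)) = 2^2.490 = 5.6178

5.618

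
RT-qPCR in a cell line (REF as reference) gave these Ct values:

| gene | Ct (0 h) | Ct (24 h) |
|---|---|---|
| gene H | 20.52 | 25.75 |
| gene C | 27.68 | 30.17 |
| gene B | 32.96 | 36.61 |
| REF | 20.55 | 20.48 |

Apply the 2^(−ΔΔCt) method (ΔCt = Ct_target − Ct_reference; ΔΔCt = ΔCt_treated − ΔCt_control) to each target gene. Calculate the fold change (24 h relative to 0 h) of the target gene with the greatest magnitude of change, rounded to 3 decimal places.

0.025

gene H: ΔΔCt = (25.75−20.48) − (20.52−20.55) = 5.27 − (-0.03) = 5.30; fold change = 2^-5.30 = 0.025
gene C: ΔΔCt = (30.17−20.48) − (27.68−20.55) = 9.69 − 7.13 = 2.56; fold change = 2^-2.56 = 0.170
gene B: ΔΔCt = (36.61−20.48) − (32.96−20.55) = 16.13 − 12.41 = 3.72; fold change = 2^-3.72 = 0.076
gene H has the largest |ΔΔCt| = 5.30.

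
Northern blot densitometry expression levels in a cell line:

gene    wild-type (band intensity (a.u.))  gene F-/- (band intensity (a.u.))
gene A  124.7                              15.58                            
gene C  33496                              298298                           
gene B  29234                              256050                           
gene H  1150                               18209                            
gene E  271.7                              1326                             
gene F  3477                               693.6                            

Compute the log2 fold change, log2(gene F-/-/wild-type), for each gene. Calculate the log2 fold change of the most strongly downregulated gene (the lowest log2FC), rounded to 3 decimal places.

-3.001

log2(15.58/124.7) = -3.001  (gene A)
log2(298298/33496) = 3.155  (gene C)
log2(256050/29234) = 3.131  (gene B)
log2(18209/1150) = 3.985  (gene H)
log2(1326/271.7) = 2.287  (gene E)
log2(693.6/3477) = -2.326  (gene F)
gene A is most strongly downregulated.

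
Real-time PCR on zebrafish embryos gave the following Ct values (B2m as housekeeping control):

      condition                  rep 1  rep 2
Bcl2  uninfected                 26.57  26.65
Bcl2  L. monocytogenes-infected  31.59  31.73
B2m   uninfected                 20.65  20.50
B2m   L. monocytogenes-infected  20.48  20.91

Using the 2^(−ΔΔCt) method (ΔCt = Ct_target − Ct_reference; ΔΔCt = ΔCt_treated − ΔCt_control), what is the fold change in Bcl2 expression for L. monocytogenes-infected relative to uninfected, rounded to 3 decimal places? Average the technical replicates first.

Mean Ct: Bcl2 uninfected 26.610; Bcl2 L. monocytogenes-infected 31.660; B2m uninfected 20.575; B2m L. monocytogenes-infected 20.695
ΔCt(uninfected) = 26.610 − 20.575 = 6.035
ΔCt(L. monocytogenes-infected) = 31.660 − 20.695 = 10.965
ΔΔCt = 10.965 − 6.035 = 4.930
Fold change = 2^(−4.930) = 0.0328

0.033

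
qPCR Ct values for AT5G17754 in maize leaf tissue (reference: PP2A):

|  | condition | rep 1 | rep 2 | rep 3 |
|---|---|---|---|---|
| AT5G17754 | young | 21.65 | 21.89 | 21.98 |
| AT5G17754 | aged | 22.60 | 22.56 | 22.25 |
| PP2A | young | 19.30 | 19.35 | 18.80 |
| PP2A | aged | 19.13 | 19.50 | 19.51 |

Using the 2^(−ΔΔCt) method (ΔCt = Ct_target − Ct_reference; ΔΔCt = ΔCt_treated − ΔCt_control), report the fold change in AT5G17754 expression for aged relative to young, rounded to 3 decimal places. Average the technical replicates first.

Mean Ct: AT5G17754 young 21.840; AT5G17754 aged 22.470; PP2A young 19.150; PP2A aged 19.380
ΔCt(young) = 21.840 − 19.150 = 2.690
ΔCt(aged) = 22.470 − 19.380 = 3.090
ΔΔCt = 3.090 − 2.690 = 0.400
Fold change = 2^(−0.400) = 0.7579

0.758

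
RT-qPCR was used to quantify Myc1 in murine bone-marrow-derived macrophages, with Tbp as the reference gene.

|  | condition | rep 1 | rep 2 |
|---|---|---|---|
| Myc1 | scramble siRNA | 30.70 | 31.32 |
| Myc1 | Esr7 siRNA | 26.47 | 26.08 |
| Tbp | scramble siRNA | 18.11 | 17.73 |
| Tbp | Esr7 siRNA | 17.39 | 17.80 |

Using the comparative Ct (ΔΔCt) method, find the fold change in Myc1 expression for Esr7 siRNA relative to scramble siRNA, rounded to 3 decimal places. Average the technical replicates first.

21.259

Mean Ct: Myc1 scramble siRNA 31.010; Myc1 Esr7 siRNA 26.275; Tbp scramble siRNA 17.920; Tbp Esr7 siRNA 17.595
ΔCt(scramble siRNA) = 31.010 − 17.920 = 13.090
ΔCt(Esr7 siRNA) = 26.275 − 17.595 = 8.680
ΔΔCt = 8.680 − 13.090 = -4.410
Fold change = 2^(−(-4.410)) = 2^4.410 = 21.2590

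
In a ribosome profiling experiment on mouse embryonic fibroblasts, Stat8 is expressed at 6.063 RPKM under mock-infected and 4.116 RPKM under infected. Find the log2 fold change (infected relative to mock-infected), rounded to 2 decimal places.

Fold change = 4.116 / 6.063 = 0.6789
log2(0.6789) = -0.559

-0.56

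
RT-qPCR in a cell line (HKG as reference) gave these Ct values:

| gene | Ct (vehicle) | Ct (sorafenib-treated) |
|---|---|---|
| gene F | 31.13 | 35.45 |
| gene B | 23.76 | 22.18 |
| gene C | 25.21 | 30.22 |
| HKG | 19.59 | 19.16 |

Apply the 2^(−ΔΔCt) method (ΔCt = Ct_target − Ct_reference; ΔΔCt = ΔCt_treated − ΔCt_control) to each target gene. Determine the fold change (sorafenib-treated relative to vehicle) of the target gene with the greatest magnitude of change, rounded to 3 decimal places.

gene F: ΔΔCt = (35.45−19.16) − (31.13−19.59) = 16.29 − 11.54 = 4.75; fold change = 2^-4.75 = 0.037
gene B: ΔΔCt = (22.18−19.16) − (23.76−19.59) = 3.02 − 4.17 = -1.15; fold change = 2^1.15 = 2.219
gene C: ΔΔCt = (30.22−19.16) − (25.21−19.59) = 11.06 − 5.62 = 5.44; fold change = 2^-5.44 = 0.023
gene C has the largest |ΔΔCt| = 5.44.

0.023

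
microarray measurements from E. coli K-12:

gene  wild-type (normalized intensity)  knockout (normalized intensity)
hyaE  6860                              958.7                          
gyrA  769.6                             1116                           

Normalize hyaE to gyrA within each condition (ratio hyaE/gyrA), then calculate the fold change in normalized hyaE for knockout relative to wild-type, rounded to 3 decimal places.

0.096

hyaE/gyrA (wild-type) = 6860 / 769.6 = 8.9137
hyaE/gyrA (knockout) = 958.7 / 1116 = 0.85905
Fold change = 0.85905 / 8.9137 = 0.0964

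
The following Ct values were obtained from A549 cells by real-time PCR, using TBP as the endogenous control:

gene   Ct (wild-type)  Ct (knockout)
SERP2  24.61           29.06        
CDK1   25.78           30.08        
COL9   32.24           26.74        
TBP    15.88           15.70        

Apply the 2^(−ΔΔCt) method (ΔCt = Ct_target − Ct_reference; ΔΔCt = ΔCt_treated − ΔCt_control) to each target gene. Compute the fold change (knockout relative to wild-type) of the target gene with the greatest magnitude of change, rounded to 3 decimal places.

39.947

SERP2: ΔΔCt = (29.06−15.70) − (24.61−15.88) = 13.36 − 8.73 = 4.63; fold change = 2^-4.63 = 0.040
CDK1: ΔΔCt = (30.08−15.70) − (25.78−15.88) = 14.38 − 9.90 = 4.48; fold change = 2^-4.48 = 0.045
COL9: ΔΔCt = (26.74−15.70) − (32.24−15.88) = 11.04 − 16.36 = -5.32; fold change = 2^5.32 = 39.947
COL9 has the largest |ΔΔCt| = 5.32.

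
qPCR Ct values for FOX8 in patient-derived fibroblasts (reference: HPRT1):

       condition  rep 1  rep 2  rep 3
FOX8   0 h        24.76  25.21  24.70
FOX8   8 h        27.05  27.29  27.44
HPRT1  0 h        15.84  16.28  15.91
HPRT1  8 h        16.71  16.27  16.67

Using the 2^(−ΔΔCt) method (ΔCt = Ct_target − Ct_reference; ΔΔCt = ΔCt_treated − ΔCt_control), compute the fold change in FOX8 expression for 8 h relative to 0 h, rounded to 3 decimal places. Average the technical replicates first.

0.281

Mean Ct: FOX8 0 h 24.890; FOX8 8 h 27.260; HPRT1 0 h 16.010; HPRT1 8 h 16.550
ΔCt(0 h) = 24.890 − 16.010 = 8.880
ΔCt(8 h) = 27.260 − 16.550 = 10.710
ΔΔCt = 10.710 − 8.880 = 1.830
Fold change = 2^(−1.830) = 0.2813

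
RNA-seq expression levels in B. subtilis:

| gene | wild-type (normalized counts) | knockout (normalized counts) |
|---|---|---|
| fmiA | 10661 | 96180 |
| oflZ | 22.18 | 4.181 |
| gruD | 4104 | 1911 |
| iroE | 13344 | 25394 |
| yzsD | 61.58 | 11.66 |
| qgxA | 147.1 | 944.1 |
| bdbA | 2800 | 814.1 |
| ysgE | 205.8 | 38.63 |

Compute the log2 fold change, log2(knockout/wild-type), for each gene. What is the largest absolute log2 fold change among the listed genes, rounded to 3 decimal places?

log2(96180/10661) = 3.173  (fmiA)
log2(4.181/22.18) = -2.407  (oflZ)
log2(1911/4104) = -1.103  (gruD)
log2(25394/13344) = 0.928  (iroE)
log2(11.66/61.58) = -2.401  (yzsD)
log2(944.1/147.1) = 2.682  (qgxA)
log2(814.1/2800) = -1.782  (bdbA)
log2(38.63/205.8) = -2.413  (ysgE)
The largest magnitude belongs to fmiA.

3.173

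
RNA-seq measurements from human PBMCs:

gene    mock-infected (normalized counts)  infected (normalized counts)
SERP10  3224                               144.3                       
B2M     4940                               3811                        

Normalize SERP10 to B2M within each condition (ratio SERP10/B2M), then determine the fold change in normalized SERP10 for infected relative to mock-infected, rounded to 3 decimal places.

0.058

SERP10/B2M (mock-infected) = 3224 / 4940 = 0.65263
SERP10/B2M (infected) = 144.3 / 3811 = 0.037864
Fold change = 0.037864 / 0.65263 = 0.0580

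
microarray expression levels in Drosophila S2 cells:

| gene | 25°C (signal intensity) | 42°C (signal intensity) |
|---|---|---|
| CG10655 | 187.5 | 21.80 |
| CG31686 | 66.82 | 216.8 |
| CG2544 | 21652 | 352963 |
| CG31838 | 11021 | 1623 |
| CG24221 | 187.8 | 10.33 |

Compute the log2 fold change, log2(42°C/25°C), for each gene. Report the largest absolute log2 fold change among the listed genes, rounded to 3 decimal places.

4.184

log2(21.80/187.5) = -3.104  (CG10655)
log2(216.8/66.82) = 1.698  (CG31686)
log2(352963/21652) = 4.027  (CG2544)
log2(1623/11021) = -2.764  (CG31838)
log2(10.33/187.8) = -4.184  (CG24221)
The largest magnitude belongs to CG24221.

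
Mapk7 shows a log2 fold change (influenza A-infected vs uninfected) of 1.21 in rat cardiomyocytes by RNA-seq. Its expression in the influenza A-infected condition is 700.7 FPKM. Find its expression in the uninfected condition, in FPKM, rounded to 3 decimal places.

302.891

Fold change = 2^(1.21) = 2.3134
uninfected expression = 700.7 / 2.3134 = 302.891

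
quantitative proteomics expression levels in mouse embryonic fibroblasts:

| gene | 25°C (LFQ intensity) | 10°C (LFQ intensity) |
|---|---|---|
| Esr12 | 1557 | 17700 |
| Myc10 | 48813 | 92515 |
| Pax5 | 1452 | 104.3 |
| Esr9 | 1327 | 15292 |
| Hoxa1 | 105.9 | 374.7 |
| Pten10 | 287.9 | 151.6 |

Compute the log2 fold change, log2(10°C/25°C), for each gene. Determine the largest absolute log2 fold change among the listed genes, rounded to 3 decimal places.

3.799

log2(17700/1557) = 3.507  (Esr12)
log2(92515/48813) = 0.922  (Myc10)
log2(104.3/1452) = -3.799  (Pax5)
log2(15292/1327) = 3.527  (Esr9)
log2(374.7/105.9) = 1.823  (Hoxa1)
log2(151.6/287.9) = -0.925  (Pten10)
The largest magnitude belongs to Pax5.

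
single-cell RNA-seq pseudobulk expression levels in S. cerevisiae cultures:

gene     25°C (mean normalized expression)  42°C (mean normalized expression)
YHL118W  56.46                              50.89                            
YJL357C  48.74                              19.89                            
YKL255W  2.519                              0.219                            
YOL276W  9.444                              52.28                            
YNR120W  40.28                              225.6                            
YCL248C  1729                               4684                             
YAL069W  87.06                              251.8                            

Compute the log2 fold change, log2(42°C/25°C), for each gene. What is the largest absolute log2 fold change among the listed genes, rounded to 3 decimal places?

3.524

log2(50.89/56.46) = -0.150  (YHL118W)
log2(19.89/48.74) = -1.293  (YJL357C)
log2(0.219/2.519) = -3.524  (YKL255W)
log2(52.28/9.444) = 2.469  (YOL276W)
log2(225.6/40.28) = 2.486  (YNR120W)
log2(4684/1729) = 1.438  (YCL248C)
log2(251.8/87.06) = 1.532  (YAL069W)
The largest magnitude belongs to YKL255W.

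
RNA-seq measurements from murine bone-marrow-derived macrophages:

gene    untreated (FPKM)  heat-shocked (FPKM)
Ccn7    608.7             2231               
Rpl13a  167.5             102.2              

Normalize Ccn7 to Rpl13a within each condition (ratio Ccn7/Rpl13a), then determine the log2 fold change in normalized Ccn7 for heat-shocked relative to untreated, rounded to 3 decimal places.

Ccn7/Rpl13a (untreated) = 608.7 / 167.5 = 3.634
Ccn7/Rpl13a (heat-shocked) = 2231 / 102.2 = 21.83
Fold change = 21.83 / 3.634 = 6.0070
log2(6.0070) = 2.5867

2.587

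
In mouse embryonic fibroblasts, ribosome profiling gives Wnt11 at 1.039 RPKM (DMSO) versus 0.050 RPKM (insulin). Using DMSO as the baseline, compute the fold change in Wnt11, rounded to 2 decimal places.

Fold change = 0.050 / 1.039 = 0.048
Wnt11 is downregulated.

0.05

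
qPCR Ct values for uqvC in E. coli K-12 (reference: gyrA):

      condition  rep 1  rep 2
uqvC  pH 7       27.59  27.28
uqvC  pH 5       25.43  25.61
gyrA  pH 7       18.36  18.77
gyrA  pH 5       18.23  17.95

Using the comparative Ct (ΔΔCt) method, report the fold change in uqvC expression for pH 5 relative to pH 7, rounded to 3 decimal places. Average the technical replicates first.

Mean Ct: uqvC pH 7 27.435; uqvC pH 5 25.520; gyrA pH 7 18.565; gyrA pH 5 18.090
ΔCt(pH 7) = 27.435 − 18.565 = 8.870
ΔCt(pH 5) = 25.520 − 18.090 = 7.430
ΔΔCt = 7.430 − 8.870 = -1.440
Fold change = 2^(−(-1.440)) = 2^1.440 = 2.7132

2.713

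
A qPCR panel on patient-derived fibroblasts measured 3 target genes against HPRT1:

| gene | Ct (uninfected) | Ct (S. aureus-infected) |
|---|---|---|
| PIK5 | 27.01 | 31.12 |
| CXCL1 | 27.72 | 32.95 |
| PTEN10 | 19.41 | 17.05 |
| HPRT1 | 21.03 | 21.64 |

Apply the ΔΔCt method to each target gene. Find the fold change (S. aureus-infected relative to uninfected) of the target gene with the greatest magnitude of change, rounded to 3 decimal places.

PIK5: ΔΔCt = (31.12−21.64) − (27.01−21.03) = 9.48 − 5.98 = 3.50; fold change = 2^-3.50 = 0.088
CXCL1: ΔΔCt = (32.95−21.64) − (27.72−21.03) = 11.31 − 6.69 = 4.62; fold change = 2^-4.62 = 0.041
PTEN10: ΔΔCt = (17.05−21.64) − (19.41−21.03) = -4.59 − (-1.62) = -2.97; fold change = 2^2.97 = 7.835
CXCL1 has the largest |ΔΔCt| = 4.62.

0.041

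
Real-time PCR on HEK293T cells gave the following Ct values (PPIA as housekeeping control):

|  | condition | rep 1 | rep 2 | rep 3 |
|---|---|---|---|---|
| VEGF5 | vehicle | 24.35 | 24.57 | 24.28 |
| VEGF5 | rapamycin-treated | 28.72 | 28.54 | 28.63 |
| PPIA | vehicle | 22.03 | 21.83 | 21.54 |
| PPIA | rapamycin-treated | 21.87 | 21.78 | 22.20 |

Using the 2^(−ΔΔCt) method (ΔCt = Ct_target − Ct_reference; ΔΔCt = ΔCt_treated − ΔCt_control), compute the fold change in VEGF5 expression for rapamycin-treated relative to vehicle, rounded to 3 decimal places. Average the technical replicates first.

0.059

Mean Ct: VEGF5 vehicle 24.400; VEGF5 rapamycin-treated 28.630; PPIA vehicle 21.800; PPIA rapamycin-treated 21.950
ΔCt(vehicle) = 24.400 − 21.800 = 2.600
ΔCt(rapamycin-treated) = 28.630 − 21.950 = 6.680
ΔΔCt = 6.680 − 2.600 = 4.080
Fold change = 2^(−4.080) = 0.0591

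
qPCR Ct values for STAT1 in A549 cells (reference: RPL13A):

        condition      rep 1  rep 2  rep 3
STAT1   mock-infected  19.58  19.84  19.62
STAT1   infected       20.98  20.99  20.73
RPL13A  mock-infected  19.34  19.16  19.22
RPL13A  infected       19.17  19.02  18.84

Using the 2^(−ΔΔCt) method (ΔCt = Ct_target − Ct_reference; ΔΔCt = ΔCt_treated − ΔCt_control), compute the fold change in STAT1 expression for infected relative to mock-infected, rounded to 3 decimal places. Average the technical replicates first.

Mean Ct: STAT1 mock-infected 19.680; STAT1 infected 20.900; RPL13A mock-infected 19.240; RPL13A infected 19.010
ΔCt(mock-infected) = 19.680 − 19.240 = 0.440
ΔCt(infected) = 20.900 − 19.010 = 1.890
ΔΔCt = 1.890 − 0.440 = 1.450
Fold change = 2^(−1.450) = 0.3660

0.366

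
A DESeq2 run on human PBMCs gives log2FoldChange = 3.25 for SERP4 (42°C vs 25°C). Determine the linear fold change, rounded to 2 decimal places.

Fold change = 2^(3.25) = 9.514

9.51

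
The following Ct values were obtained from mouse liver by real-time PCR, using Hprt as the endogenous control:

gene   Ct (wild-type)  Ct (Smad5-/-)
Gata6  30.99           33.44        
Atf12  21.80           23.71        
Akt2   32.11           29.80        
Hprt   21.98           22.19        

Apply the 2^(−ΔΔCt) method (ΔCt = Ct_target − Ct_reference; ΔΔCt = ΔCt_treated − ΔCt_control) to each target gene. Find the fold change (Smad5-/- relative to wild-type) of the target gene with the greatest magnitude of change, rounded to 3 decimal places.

Gata6: ΔΔCt = (33.44−22.19) − (30.99−21.98) = 11.25 − 9.01 = 2.24; fold change = 2^-2.24 = 0.212
Atf12: ΔΔCt = (23.71−22.19) − (21.80−21.98) = 1.52 − (-0.18) = 1.70; fold change = 2^-1.70 = 0.308
Akt2: ΔΔCt = (29.80−22.19) − (32.11−21.98) = 7.61 − 10.13 = -2.52; fold change = 2^2.52 = 5.736
Akt2 has the largest |ΔΔCt| = 2.52.

5.736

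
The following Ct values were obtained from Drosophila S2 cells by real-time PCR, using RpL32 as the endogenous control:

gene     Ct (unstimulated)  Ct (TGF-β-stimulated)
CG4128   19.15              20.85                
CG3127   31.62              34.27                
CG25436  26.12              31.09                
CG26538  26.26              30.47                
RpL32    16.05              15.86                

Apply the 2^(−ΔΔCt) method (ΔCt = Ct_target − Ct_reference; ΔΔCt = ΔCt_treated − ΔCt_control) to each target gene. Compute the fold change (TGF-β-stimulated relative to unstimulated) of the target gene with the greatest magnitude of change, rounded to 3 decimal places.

0.028

CG4128: ΔΔCt = (20.85−15.86) − (19.15−16.05) = 4.99 − 3.10 = 1.89; fold change = 2^-1.89 = 0.270
CG3127: ΔΔCt = (34.27−15.86) − (31.62−16.05) = 18.41 − 15.57 = 2.84; fold change = 2^-2.84 = 0.140
CG25436: ΔΔCt = (31.09−15.86) − (26.12−16.05) = 15.23 − 10.07 = 5.16; fold change = 2^-5.16 = 0.028
CG26538: ΔΔCt = (30.47−15.86) − (26.26−16.05) = 14.61 − 10.21 = 4.40; fold change = 2^-4.40 = 0.047
CG25436 has the largest |ΔΔCt| = 5.16.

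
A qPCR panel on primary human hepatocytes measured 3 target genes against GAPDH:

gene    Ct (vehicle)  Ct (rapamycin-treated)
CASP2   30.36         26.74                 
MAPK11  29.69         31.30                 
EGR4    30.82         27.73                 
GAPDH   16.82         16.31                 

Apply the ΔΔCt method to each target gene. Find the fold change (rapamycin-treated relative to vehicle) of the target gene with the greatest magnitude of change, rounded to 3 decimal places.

8.634

CASP2: ΔΔCt = (26.74−16.31) − (30.36−16.82) = 10.43 − 13.54 = -3.11; fold change = 2^3.11 = 8.634
MAPK11: ΔΔCt = (31.30−16.31) − (29.69−16.82) = 14.99 − 12.87 = 2.12; fold change = 2^-2.12 = 0.230
EGR4: ΔΔCt = (27.73−16.31) − (30.82−16.82) = 11.42 − 14.00 = -2.58; fold change = 2^2.58 = 5.979
CASP2 has the largest |ΔΔCt| = 3.11.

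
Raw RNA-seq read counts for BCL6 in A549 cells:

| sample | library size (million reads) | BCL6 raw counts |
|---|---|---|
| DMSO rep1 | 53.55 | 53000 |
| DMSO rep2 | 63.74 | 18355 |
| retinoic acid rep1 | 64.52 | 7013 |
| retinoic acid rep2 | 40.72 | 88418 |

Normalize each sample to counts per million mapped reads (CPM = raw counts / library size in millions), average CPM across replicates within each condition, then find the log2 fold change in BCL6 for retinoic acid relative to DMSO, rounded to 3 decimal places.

0.836

CPM(DMSO rep1) = 53000 / 53.55 = 989.7292
CPM(DMSO rep2) = 18355 / 63.74 = 287.9667
CPM(retinoic acid rep1) = 7013 / 64.52 = 108.6950
CPM(retinoic acid rep2) = 88418 / 40.72 = 2171.3654
mean CPM(DMSO) = 638.8480; mean CPM(retinoic acid) = 1140.0302
Fold change = 1140.0302 / 638.8480 = 1.78451
log2(1.78451) = 0.8355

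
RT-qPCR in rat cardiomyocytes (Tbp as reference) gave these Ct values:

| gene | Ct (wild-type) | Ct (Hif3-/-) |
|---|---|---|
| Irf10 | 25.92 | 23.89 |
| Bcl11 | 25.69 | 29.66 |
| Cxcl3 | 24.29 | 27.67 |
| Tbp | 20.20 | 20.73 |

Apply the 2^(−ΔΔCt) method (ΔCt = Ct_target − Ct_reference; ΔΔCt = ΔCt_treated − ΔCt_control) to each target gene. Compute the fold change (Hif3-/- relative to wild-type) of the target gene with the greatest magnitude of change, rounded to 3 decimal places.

Irf10: ΔΔCt = (23.89−20.73) − (25.92−20.20) = 3.16 − 5.72 = -2.56; fold change = 2^2.56 = 5.897
Bcl11: ΔΔCt = (29.66−20.73) − (25.69−20.20) = 8.93 − 5.49 = 3.44; fold change = 2^-3.44 = 0.092
Cxcl3: ΔΔCt = (27.67−20.73) − (24.29−20.20) = 6.94 − 4.09 = 2.85; fold change = 2^-2.85 = 0.139
Bcl11 has the largest |ΔΔCt| = 3.44.

0.092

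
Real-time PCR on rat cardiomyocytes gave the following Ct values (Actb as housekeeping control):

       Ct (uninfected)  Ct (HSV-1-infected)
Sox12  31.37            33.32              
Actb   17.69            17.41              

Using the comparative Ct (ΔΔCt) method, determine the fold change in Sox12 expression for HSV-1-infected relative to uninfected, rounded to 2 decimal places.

ΔCt(uninfected) = 31.370 − 17.690 = 13.680
ΔCt(HSV-1-infected) = 33.320 − 17.410 = 15.910
ΔΔCt = 15.910 − 13.680 = 2.230
Fold change = 2^(−2.230) = 0.213

0.21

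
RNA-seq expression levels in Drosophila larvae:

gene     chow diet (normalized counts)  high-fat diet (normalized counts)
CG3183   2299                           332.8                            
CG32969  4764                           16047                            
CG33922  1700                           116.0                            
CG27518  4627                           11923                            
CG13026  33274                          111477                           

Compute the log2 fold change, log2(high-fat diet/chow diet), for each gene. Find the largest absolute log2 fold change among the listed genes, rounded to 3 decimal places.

log2(332.8/2299) = -2.788  (CG3183)
log2(16047/4764) = 1.752  (CG32969)
log2(116.0/1700) = -3.873  (CG33922)
log2(11923/4627) = 1.366  (CG27518)
log2(111477/33274) = 1.744  (CG13026)
The largest magnitude belongs to CG33922.

3.873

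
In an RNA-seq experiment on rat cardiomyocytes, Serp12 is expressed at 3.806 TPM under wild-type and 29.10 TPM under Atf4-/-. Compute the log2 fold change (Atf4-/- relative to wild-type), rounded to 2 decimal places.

2.93

Fold change = 29.10 / 3.806 = 7.6458
log2(7.6458) = 2.935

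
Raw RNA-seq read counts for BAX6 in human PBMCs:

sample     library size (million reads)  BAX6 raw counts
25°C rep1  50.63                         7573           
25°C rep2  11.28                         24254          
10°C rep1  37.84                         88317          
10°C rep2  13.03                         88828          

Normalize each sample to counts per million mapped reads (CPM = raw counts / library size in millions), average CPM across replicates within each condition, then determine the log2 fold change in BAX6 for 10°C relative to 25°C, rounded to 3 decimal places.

1.992

CPM(25°C rep1) = 7573 / 50.63 = 149.5754
CPM(25°C rep2) = 24254 / 11.28 = 2150.1773
CPM(10°C rep1) = 88317 / 37.84 = 2333.9588
CPM(10°C rep2) = 88828 / 13.03 = 6817.1911
mean CPM(25°C) = 1149.8763; mean CPM(10°C) = 4575.5749
Fold change = 4575.5749 / 1149.8763 = 3.97919
log2(3.97919) = 1.9925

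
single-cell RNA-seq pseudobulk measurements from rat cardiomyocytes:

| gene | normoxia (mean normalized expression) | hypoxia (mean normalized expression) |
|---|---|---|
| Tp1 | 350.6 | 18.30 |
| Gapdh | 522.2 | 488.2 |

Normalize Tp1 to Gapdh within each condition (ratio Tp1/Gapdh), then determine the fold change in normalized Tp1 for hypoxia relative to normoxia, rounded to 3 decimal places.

0.056

Tp1/Gapdh (normoxia) = 350.6 / 522.2 = 0.67139
Tp1/Gapdh (hypoxia) = 18.30 / 488.2 = 0.037485
Fold change = 0.037485 / 0.67139 = 0.0558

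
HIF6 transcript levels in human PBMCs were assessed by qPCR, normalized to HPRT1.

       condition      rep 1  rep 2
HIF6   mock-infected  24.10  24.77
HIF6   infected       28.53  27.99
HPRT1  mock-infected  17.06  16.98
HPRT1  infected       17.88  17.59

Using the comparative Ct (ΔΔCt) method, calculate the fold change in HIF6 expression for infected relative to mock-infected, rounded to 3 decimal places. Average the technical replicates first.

Mean Ct: HIF6 mock-infected 24.435; HIF6 infected 28.260; HPRT1 mock-infected 17.020; HPRT1 infected 17.735
ΔCt(mock-infected) = 24.435 − 17.020 = 7.415
ΔCt(infected) = 28.260 − 17.735 = 10.525
ΔΔCt = 10.525 − 7.415 = 3.110
Fold change = 2^(−3.110) = 0.1158

0.116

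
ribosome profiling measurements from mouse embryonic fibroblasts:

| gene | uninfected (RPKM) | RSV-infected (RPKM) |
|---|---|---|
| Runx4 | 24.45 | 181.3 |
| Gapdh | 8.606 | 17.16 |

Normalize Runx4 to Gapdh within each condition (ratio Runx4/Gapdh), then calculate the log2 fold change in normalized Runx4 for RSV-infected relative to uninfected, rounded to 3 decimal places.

1.895

Runx4/Gapdh (uninfected) = 24.45 / 8.606 = 2.841
Runx4/Gapdh (RSV-infected) = 181.3 / 17.16 = 10.565
Fold change = 10.565 / 2.841 = 3.7188
log2(3.7188) = 1.8948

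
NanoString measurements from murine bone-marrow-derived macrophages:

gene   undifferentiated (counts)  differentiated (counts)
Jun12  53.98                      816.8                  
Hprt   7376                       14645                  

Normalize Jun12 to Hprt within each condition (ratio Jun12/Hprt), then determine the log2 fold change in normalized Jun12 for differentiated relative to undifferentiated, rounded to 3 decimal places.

Jun12/Hprt (undifferentiated) = 53.98 / 7376 = 0.0073183
Jun12/Hprt (differentiated) = 816.8 / 14645 = 0.055773
Fold change = 0.055773 / 0.0073183 = 7.6210
log2(7.6210) = 2.9300

2.930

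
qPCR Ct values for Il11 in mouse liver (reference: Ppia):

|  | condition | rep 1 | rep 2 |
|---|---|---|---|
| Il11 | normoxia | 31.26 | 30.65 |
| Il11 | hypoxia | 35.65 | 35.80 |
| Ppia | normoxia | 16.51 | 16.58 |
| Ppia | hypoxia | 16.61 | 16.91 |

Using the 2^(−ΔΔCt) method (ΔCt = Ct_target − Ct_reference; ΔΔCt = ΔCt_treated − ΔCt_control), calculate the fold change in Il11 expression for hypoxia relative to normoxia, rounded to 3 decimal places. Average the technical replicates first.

Mean Ct: Il11 normoxia 30.955; Il11 hypoxia 35.725; Ppia normoxia 16.545; Ppia hypoxia 16.760
ΔCt(normoxia) = 30.955 − 16.545 = 14.410
ΔCt(hypoxia) = 35.725 − 16.760 = 18.965
ΔΔCt = 18.965 − 14.410 = 4.555
Fold change = 2^(−4.555) = 0.0425

0.043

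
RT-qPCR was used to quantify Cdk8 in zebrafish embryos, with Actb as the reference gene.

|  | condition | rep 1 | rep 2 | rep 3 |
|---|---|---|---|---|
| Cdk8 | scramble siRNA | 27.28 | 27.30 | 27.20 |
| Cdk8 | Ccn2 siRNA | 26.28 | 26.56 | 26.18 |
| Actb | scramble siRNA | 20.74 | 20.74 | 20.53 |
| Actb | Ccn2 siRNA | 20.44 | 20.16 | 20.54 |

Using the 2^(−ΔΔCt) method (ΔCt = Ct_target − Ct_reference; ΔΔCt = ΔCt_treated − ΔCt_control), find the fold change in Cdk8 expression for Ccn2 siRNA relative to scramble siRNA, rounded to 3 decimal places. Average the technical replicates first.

Mean Ct: Cdk8 scramble siRNA 27.260; Cdk8 Ccn2 siRNA 26.340; Actb scramble siRNA 20.670; Actb Ccn2 siRNA 20.380
ΔCt(scramble siRNA) = 27.260 − 20.670 = 6.590
ΔCt(Ccn2 siRNA) = 26.340 − 20.380 = 5.960
ΔΔCt = 5.960 − 6.590 = -0.630
Fold change = 2^(−(-0.630)) = 2^0.630 = 1.5476

1.548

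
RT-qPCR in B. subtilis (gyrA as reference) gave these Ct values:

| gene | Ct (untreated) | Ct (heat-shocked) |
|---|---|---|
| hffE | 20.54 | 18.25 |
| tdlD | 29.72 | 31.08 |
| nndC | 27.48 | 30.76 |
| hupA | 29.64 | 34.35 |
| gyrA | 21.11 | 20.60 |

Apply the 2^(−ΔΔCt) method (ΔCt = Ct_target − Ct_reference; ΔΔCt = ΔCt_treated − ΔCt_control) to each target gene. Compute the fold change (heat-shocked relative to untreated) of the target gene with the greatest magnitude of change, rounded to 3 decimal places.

hffE: ΔΔCt = (18.25−20.60) − (20.54−21.11) = -2.35 − (-0.57) = -1.78; fold change = 2^1.78 = 3.434
tdlD: ΔΔCt = (31.08−20.60) − (29.72−21.11) = 10.48 − 8.61 = 1.87; fold change = 2^-1.87 = 0.274
nndC: ΔΔCt = (30.76−20.60) − (27.48−21.11) = 10.16 − 6.37 = 3.79; fold change = 2^-3.79 = 0.072
hupA: ΔΔCt = (34.35−20.60) − (29.64−21.11) = 13.75 − 8.53 = 5.22; fold change = 2^-5.22 = 0.027
hupA has the largest |ΔΔCt| = 5.22.

0.027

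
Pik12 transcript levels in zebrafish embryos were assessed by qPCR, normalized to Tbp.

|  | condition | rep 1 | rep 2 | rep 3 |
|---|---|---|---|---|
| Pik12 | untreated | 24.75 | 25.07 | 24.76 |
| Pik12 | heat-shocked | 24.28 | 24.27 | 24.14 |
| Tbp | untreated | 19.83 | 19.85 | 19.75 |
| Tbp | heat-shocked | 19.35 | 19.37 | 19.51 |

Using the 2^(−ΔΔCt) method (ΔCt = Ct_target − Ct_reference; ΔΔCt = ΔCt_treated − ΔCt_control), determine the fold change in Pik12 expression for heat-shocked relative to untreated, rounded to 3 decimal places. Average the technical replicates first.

1.173

Mean Ct: Pik12 untreated 24.860; Pik12 heat-shocked 24.230; Tbp untreated 19.810; Tbp heat-shocked 19.410
ΔCt(untreated) = 24.860 − 19.810 = 5.050
ΔCt(heat-shocked) = 24.230 − 19.410 = 4.820
ΔΔCt = 4.820 − 5.050 = -0.230
Fold change = 2^(−(-0.230)) = 2^0.230 = 1.1728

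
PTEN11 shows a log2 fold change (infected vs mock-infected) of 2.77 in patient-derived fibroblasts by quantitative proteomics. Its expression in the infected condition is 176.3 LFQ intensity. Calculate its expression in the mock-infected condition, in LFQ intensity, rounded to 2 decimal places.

Fold change = 2^(2.77) = 6.8211
mock-infected expression = 176.3 / 6.8211 = 25.85

25.85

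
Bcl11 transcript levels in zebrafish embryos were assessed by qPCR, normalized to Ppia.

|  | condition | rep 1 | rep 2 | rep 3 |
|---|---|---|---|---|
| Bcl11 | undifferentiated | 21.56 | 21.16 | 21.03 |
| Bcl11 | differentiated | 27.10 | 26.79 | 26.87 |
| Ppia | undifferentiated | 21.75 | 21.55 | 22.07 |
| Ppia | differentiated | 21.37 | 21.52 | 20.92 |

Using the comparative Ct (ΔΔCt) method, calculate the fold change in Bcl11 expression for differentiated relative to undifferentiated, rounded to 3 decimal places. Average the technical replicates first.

Mean Ct: Bcl11 undifferentiated 21.250; Bcl11 differentiated 26.920; Ppia undifferentiated 21.790; Ppia differentiated 21.270
ΔCt(undifferentiated) = 21.250 − 21.790 = -0.540
ΔCt(differentiated) = 26.920 − 21.270 = 5.650
ΔΔCt = 5.650 − (-0.540) = 6.190
Fold change = 2^(−6.190) = 0.0137

0.014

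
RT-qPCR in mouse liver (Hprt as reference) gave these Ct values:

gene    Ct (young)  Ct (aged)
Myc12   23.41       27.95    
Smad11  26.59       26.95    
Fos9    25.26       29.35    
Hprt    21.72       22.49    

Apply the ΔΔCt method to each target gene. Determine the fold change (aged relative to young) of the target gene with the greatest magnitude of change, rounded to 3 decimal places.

Myc12: ΔΔCt = (27.95−22.49) − (23.41−21.72) = 5.46 − 1.69 = 3.77; fold change = 2^-3.77 = 0.073
Smad11: ΔΔCt = (26.95−22.49) − (26.59−21.72) = 4.46 − 4.87 = -0.41; fold change = 2^0.41 = 1.329
Fos9: ΔΔCt = (29.35−22.49) − (25.26−21.72) = 6.86 − 3.54 = 3.32; fold change = 2^-3.32 = 0.100
Myc12 has the largest |ΔΔCt| = 3.77.

0.073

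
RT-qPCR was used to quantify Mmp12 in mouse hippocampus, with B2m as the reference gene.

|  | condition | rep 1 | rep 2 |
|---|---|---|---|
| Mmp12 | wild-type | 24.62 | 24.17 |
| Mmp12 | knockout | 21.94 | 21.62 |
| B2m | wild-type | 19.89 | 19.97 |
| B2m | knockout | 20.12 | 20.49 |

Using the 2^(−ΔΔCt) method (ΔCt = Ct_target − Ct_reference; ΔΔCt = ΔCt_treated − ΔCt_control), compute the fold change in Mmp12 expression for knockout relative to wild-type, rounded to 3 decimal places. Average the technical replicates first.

7.945

Mean Ct: Mmp12 wild-type 24.395; Mmp12 knockout 21.780; B2m wild-type 19.930; B2m knockout 20.305
ΔCt(wild-type) = 24.395 − 19.930 = 4.465
ΔCt(knockout) = 21.780 − 20.305 = 1.475
ΔΔCt = 1.475 − 4.465 = -2.990
Fold change = 2^(−(-2.990)) = 2^2.990 = 7.9447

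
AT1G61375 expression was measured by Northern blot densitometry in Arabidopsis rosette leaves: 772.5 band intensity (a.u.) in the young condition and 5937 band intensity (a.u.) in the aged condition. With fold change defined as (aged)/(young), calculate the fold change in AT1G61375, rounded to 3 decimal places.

7.685

Fold change = 5937 / 772.5 = 7.6854
AT1G61375 is upregulated.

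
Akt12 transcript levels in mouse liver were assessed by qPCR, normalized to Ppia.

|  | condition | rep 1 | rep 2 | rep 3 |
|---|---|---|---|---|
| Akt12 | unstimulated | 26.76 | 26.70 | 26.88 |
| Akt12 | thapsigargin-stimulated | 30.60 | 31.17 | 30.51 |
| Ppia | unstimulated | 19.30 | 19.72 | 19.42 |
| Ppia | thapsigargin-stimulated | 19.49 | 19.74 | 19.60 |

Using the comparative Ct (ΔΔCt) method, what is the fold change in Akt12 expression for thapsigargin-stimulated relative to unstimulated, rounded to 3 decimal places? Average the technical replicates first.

0.069

Mean Ct: Akt12 unstimulated 26.780; Akt12 thapsigargin-stimulated 30.760; Ppia unstimulated 19.480; Ppia thapsigargin-stimulated 19.610
ΔCt(unstimulated) = 26.780 − 19.480 = 7.300
ΔCt(thapsigargin-stimulated) = 30.760 − 19.610 = 11.150
ΔΔCt = 11.150 − 7.300 = 3.850
Fold change = 2^(−3.850) = 0.0693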